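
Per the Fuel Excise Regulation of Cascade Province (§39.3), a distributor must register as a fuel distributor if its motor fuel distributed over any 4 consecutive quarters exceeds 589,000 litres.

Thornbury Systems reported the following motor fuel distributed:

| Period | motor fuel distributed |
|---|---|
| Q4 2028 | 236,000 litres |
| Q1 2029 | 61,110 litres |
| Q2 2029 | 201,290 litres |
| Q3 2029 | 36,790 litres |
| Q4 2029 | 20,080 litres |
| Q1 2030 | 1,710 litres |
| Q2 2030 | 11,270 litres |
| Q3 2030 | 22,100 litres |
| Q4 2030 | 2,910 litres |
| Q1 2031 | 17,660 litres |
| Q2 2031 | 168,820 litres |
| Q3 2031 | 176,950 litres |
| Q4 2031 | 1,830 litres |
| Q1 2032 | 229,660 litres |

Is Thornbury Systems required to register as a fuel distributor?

Q4 2028–Q3 2029: 236,000 litres + 61,110 litres + 201,290 litres + 36,790 litres = 535,190 litres (under)
Q1 2029–Q4 2029: 61,110 litres + 201,290 litres + 36,790 litres + 20,080 litres = 319,270 litres (under)
Q2 2029–Q1 2030: 201,290 litres + 36,790 litres + 20,080 litres + 1,710 litres = 259,870 litres (under)
Q3 2029–Q2 2030: 36,790 litres + 20,080 litres + 1,710 litres + 11,270 litres = 69,850 litres (under)
Q4 2029–Q3 2030: 20,080 litres + 1,710 litres + 11,270 litres + 22,100 litres = 55,160 litres (under)
Q1 2030–Q4 2030: 1,710 litres + 11,270 litres + 22,100 litres + 2,910 litres = 37,990 litres (under)
Q2 2030–Q1 2031: 11,270 litres + 22,100 litres + 2,910 litres + 17,660 litres = 53,940 litres (under)
Q3 2030–Q2 2031: 22,100 litres + 2,910 litres + 17,660 litres + 168,820 litres = 211,490 litres (under)
Q4 2030–Q3 2031: 2,910 litres + 17,660 litres + 168,820 litres + 176,950 litres = 366,340 litres (under)
Q1 2031–Q4 2031: 17,660 litres + 168,820 litres + 176,950 litres + 1,830 litres = 365,260 litres (under)
Q2 2031–Q1 2032: 168,820 litres + 176,950 litres + 1,830 litres + 229,660 litres = 577,260 litres (under)
No window exceeds 589,000 litres.

No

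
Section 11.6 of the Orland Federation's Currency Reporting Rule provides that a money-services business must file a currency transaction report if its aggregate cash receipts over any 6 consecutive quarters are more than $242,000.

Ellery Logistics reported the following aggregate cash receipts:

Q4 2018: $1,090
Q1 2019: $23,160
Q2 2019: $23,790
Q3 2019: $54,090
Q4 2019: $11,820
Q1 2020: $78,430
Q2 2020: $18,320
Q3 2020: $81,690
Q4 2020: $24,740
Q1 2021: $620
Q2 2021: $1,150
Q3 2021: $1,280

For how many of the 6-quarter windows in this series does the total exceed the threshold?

Q4 2018–Q1 2020: $1,090 + $23,160 + $23,790 + $54,090 + $11,820 + $78,430 = $192,380 (under)
Q1 2019–Q2 2020: $23,160 + $23,790 + $54,090 + $11,820 + $78,430 + $18,320 = $209,610 (under)
Q2 2019–Q3 2020: $23,790 + $54,090 + $11,820 + $78,430 + $18,320 + $81,690 = $268,140 (over)
Q3 2019–Q4 2020: $54,090 + $11,820 + $78,430 + $18,320 + $81,690 + $24,740 = $269,090 (over)
Q4 2019–Q1 2021: $11,820 + $78,430 + $18,320 + $81,690 + $24,740 + $620 = $215,620 (under)
Q1 2020–Q2 2021: $78,430 + $18,320 + $81,690 + $24,740 + $620 + $1,150 = $204,950 (under)
Q2 2020–Q3 2021: $18,320 + $81,690 + $24,740 + $620 + $1,150 + $1,280 = $127,800 (under)
2 windows exceed the threshold.

2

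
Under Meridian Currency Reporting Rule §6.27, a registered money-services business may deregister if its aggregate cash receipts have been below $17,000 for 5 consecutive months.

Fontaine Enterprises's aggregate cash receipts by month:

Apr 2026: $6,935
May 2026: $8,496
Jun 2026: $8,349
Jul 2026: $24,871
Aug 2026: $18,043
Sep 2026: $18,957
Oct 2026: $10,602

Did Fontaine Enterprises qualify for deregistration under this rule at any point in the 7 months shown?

No

Months below $17,000: Apr 2026, May 2026, Jun 2026, Oct 2026.
Longest run of consecutive months below the threshold: 3.
3 < 5, so Fontaine Enterprises never became eligible.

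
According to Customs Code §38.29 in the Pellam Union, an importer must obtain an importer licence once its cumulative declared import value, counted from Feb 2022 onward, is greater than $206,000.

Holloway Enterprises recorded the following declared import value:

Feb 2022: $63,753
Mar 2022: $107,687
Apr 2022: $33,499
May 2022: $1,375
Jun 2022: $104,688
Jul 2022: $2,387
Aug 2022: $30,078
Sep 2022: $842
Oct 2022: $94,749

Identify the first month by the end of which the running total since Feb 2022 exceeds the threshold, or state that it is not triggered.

May 2022

Through Feb 2022: $63,753
Through Mar 2022: $171,440
Through Apr 2022: $204,939
Through May 2022: $206,314 ← exceeds threshold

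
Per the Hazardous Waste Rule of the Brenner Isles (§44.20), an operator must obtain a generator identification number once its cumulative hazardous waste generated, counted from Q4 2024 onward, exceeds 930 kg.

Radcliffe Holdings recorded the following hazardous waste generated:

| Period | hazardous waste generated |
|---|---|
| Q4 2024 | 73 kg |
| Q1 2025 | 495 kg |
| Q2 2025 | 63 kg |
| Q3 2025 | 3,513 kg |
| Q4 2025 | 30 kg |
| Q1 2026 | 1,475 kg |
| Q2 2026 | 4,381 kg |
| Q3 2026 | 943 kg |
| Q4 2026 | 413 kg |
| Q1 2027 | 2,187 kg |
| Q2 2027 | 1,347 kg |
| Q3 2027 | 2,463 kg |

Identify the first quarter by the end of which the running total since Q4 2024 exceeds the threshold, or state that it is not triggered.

Through Q4 2024: 73 kg
Through Q1 2025: 568 kg
Through Q2 2025: 631 kg
Through Q3 2025: 4,144 kg ← exceeds threshold

Q3 2025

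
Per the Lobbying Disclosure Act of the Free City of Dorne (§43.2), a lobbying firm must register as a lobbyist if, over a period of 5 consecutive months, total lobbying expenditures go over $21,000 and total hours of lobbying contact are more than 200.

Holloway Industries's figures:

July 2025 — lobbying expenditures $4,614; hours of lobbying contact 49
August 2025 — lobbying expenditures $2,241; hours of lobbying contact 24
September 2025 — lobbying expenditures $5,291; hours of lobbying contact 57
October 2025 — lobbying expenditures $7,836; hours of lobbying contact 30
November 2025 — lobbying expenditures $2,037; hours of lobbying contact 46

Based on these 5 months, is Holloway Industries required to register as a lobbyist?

Yes

Total lobbying expenditures: $4,614 + $2,241 + $5,291 + $7,836 + $2,037 = $22,019 (> $21,000).
Total hours of lobbying contact: 49 + 24 + 57 + 30 + 46 = 206 (> 200).
The test is 'and': both thresholds are exceeded.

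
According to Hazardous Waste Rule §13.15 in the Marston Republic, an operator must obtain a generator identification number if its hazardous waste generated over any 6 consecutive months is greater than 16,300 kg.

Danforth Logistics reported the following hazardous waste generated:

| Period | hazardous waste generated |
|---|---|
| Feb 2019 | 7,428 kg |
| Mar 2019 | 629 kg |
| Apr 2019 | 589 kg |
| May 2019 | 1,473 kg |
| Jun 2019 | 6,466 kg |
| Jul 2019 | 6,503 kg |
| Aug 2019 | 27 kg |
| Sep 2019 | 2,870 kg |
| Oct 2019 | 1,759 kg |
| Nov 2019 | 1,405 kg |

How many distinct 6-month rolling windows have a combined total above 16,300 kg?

Feb 2019–Jul 2019: 7,428 kg + 629 kg + 589 kg + 1,473 kg + 6,466 kg + 6,503 kg = 23,088 kg (over)
Mar 2019–Aug 2019: 629 kg + 589 kg + 1,473 kg + 6,466 kg + 6,503 kg + 27 kg = 15,687 kg (under)
Apr 2019–Sep 2019: 589 kg + 1,473 kg + 6,466 kg + 6,503 kg + 27 kg + 2,870 kg = 17,928 kg (over)
May 2019–Oct 2019: 1,473 kg + 6,466 kg + 6,503 kg + 27 kg + 2,870 kg + 1,759 kg = 19,098 kg (over)
Jun 2019–Nov 2019: 6,466 kg + 6,503 kg + 27 kg + 2,870 kg + 1,759 kg + 1,405 kg = 19,030 kg (over)
4 windows exceed the threshold.

4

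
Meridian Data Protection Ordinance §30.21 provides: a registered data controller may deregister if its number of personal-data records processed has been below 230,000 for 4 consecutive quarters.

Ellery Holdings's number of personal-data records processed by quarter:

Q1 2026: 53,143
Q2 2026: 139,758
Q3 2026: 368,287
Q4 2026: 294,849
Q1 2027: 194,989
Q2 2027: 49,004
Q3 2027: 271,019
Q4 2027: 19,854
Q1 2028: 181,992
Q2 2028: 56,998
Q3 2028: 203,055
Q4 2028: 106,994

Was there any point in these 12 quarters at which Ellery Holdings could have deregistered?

Quarters below 230,000: Q1 2026, Q2 2026, Q1 2027, Q2 2027, Q4 2027, Q1 2028, Q2 2028, Q3 2028, Q4 2028.
Longest run of consecutive quarters below the threshold: 5.
5 ≥ 4, so Ellery Holdings became eligible.

Yes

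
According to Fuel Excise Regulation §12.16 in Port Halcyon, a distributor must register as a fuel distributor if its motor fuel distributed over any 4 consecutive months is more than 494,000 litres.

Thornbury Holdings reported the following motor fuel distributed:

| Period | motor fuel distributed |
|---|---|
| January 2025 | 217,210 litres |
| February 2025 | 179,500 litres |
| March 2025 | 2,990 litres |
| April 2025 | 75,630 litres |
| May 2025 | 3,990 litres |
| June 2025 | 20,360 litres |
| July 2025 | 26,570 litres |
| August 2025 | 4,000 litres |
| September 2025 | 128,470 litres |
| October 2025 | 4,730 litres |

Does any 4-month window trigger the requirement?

No

January 2025–April 2025: 217,210 litres + 179,500 litres + 2,990 litres + 75,630 litres = 475,330 litres (under)
February 2025–May 2025: 179,500 litres + 2,990 litres + 75,630 litres + 3,990 litres = 262,110 litres (under)
March 2025–June 2025: 2,990 litres + 75,630 litres + 3,990 litres + 20,360 litres = 102,970 litres (under)
April 2025–July 2025: 75,630 litres + 3,990 litres + 20,360 litres + 26,570 litres = 126,550 litres (under)
May 2025–August 2025: 3,990 litres + 20,360 litres + 26,570 litres + 4,000 litres = 54,920 litres (under)
June 2025–September 2025: 20,360 litres + 26,570 litres + 4,000 litres + 128,470 litres = 179,400 litres (under)
July 2025–October 2025: 26,570 litres + 4,000 litres + 128,470 litres + 4,730 litres = 163,770 litres (under)
No window exceeds 494,000 litres.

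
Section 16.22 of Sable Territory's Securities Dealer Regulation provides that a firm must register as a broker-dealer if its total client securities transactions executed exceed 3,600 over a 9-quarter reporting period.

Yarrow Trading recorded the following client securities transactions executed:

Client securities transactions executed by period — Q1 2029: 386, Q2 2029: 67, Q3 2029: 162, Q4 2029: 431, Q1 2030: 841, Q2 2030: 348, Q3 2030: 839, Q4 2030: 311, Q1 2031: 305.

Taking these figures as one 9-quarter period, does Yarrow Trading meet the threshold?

Total client securities transactions executed: 386 + 67 + 162 + 431 + 841 + 348 + 839 + 311 + 305 = 3,690.
3,690 > 3,600, so the threshold is exceeded.

Yes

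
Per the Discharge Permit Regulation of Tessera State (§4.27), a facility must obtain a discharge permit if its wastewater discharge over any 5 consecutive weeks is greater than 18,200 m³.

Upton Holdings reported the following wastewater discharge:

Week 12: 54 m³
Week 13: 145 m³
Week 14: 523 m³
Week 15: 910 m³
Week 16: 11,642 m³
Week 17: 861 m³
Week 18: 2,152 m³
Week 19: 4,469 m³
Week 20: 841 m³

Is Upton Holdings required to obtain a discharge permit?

Week 12–Week 16: 54 m³ + 145 m³ + 523 m³ + 910 m³ + 11,642 m³ = 13,274 m³ (under)
Week 13–Week 17: 145 m³ + 523 m³ + 910 m³ + 11,642 m³ + 861 m³ = 14,081 m³ (under)
Week 14–Week 18: 523 m³ + 910 m³ + 11,642 m³ + 861 m³ + 2,152 m³ = 16,088 m³ (under)
Week 15–Week 19: 910 m³ + 11,642 m³ + 861 m³ + 2,152 m³ + 4,469 m³ = 20,034 m³ (over)
Week 16–Week 20: 11,642 m³ + 861 m³ + 2,152 m³ + 4,469 m³ + 841 m³ = 19,965 m³ (over)
At least one window exceeds 18,200 m³.

Yes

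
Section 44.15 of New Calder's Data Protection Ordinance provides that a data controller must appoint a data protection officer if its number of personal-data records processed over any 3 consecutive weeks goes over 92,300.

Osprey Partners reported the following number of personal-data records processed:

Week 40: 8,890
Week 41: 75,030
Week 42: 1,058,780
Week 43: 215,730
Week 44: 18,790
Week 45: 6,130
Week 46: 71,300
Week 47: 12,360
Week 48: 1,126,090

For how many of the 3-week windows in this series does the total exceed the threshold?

6

Week 40–Week 42: 8,890 + 75,030 + 1,058,780 = 1,142,700 (over)
Week 41–Week 43: 75,030 + 1,058,780 + 215,730 = 1,349,540 (over)
Week 42–Week 44: 1,058,780 + 215,730 + 18,790 = 1,293,300 (over)
Week 43–Week 45: 215,730 + 18,790 + 6,130 = 240,650 (over)
Week 44–Week 46: 18,790 + 6,130 + 71,300 = 96,220 (over)
Week 45–Week 47: 6,130 + 71,300 + 12,360 = 89,790 (under)
Week 46–Week 48: 71,300 + 12,360 + 1,126,090 = 1,209,750 (over)
6 windows exceed the threshold.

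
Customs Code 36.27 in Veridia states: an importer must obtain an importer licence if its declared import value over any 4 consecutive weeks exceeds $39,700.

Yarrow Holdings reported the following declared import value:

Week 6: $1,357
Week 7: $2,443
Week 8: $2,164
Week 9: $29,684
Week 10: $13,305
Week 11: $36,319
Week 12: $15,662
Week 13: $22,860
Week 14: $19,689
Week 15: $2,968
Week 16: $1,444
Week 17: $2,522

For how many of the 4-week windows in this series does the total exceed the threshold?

Week 6–Week 9: $1,357 + $2,443 + $2,164 + $29,684 = $35,648 (under)
Week 7–Week 10: $2,443 + $2,164 + $29,684 + $13,305 = $47,596 (over)
Week 8–Week 11: $2,164 + $29,684 + $13,305 + $36,319 = $81,472 (over)
Week 9–Week 12: $29,684 + $13,305 + $36,319 + $15,662 = $94,970 (over)
Week 10–Week 13: $13,305 + $36,319 + $15,662 + $22,860 = $88,146 (over)
Week 11–Week 14: $36,319 + $15,662 + $22,860 + $19,689 = $94,530 (over)
Week 12–Week 15: $15,662 + $22,860 + $19,689 + $2,968 = $61,179 (over)
Week 13–Week 16: $22,860 + $19,689 + $2,968 + $1,444 = $46,961 (over)
Week 14–Week 17: $19,689 + $2,968 + $1,444 + $2,522 = $26,623 (under)
7 windows exceed the threshold.

7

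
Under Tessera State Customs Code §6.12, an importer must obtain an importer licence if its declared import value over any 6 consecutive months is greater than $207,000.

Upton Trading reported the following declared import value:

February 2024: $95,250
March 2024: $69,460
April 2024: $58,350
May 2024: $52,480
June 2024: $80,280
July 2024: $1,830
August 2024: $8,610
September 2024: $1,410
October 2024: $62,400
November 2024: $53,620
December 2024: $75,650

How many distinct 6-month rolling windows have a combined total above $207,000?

4

February 2024–July 2024: $95,250 + $69,460 + $58,350 + $52,480 + $80,280 + $1,830 = $357,650 (over)
March 2024–August 2024: $69,460 + $58,350 + $52,480 + $80,280 + $1,830 + $8,610 = $271,010 (over)
April 2024–September 2024: $58,350 + $52,480 + $80,280 + $1,830 + $8,610 + $1,410 = $202,960 (under)
May 2024–October 2024: $52,480 + $80,280 + $1,830 + $8,610 + $1,410 + $62,400 = $207,010 (over)
June 2024–November 2024: $80,280 + $1,830 + $8,610 + $1,410 + $62,400 + $53,620 = $208,150 (over)
July 2024–December 2024: $1,830 + $8,610 + $1,410 + $62,400 + $53,620 + $75,650 = $203,520 (under)
4 windows exceed the threshold.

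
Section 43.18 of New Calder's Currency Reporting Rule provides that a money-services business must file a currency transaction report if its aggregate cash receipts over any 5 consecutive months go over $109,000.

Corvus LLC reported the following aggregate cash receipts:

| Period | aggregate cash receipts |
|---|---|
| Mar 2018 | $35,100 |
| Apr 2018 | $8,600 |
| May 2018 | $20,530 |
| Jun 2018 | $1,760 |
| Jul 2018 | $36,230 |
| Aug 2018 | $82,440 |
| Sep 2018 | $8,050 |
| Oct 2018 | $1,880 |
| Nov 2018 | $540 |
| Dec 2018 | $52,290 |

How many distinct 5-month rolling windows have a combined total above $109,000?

Mar 2018–Jul 2018: $35,100 + $8,600 + $20,530 + $1,760 + $36,230 = $102,220 (under)
Apr 2018–Aug 2018: $8,600 + $20,530 + $1,760 + $36,230 + $82,440 = $149,560 (over)
May 2018–Sep 2018: $20,530 + $1,760 + $36,230 + $82,440 + $8,050 = $149,010 (over)
Jun 2018–Oct 2018: $1,760 + $36,230 + $82,440 + $8,050 + $1,880 = $130,360 (over)
Jul 2018–Nov 2018: $36,230 + $82,440 + $8,050 + $1,880 + $540 = $129,140 (over)
Aug 2018–Dec 2018: $82,440 + $8,050 + $1,880 + $540 + $52,290 = $145,200 (over)
5 windows exceed the threshold.

5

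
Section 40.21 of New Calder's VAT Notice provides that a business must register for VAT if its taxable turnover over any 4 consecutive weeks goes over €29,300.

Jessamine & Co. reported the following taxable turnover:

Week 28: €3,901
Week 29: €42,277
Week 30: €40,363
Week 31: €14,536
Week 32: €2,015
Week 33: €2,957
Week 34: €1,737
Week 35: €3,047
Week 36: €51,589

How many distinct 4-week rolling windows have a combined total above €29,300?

Week 28–Week 31: €3,901 + €42,277 + €40,363 + €14,536 = €101,077 (over)
Week 29–Week 32: €42,277 + €40,363 + €14,536 + €2,015 = €99,191 (over)
Week 30–Week 33: €40,363 + €14,536 + €2,015 + €2,957 = €59,871 (over)
Week 31–Week 34: €14,536 + €2,015 + €2,957 + €1,737 = €21,245 (under)
Week 32–Week 35: €2,015 + €2,957 + €1,737 + €3,047 = €9,756 (under)
Week 33–Week 36: €2,957 + €1,737 + €3,047 + €51,589 = €59,330 (over)
4 windows exceed the threshold.

4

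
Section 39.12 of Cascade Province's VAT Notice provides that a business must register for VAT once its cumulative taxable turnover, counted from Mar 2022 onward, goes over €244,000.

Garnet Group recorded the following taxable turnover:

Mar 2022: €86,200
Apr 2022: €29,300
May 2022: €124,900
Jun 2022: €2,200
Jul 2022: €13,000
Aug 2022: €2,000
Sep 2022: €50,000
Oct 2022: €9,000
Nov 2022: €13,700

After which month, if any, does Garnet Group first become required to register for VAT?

Through Mar 2022: €86,200
Through Apr 2022: €115,500
Through May 2022: €240,400
Through Jun 2022: €242,600
Through Jul 2022: €255,600 ← exceeds threshold

Jul 2022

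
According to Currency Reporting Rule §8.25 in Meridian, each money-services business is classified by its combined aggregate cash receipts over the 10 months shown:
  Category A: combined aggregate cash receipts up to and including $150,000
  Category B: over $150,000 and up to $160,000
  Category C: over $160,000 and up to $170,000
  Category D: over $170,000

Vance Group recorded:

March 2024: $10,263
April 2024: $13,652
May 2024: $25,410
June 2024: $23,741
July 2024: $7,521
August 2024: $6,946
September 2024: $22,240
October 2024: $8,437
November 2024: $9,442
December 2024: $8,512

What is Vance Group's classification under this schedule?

Category A

Combined aggregate cash receipts: $10,263 + $13,652 + $25,410 + $23,741 + $7,521 + $6,946 + $22,240 + $8,437 + $9,442 + $8,512 = $136,164.
$136,164 ≤ $150,000, so Category A applies.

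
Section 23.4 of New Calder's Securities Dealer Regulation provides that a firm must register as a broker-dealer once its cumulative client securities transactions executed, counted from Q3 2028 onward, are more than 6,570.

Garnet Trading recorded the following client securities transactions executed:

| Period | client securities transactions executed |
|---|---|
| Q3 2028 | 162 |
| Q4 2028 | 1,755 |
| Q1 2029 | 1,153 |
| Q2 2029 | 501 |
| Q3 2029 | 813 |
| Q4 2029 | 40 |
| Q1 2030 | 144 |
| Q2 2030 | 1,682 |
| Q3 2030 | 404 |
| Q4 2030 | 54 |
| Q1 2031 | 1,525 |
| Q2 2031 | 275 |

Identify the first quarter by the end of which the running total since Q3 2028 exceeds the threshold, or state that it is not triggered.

Q3 2030

Through Q3 2028: 162
Through Q4 2028: 1,917
Through Q1 2029: 3,070
Through Q2 2029: 3,571
Through Q3 2029: 4,384
Through Q4 2029: 4,424
Through Q1 2030: 4,568
Through Q2 2030: 6,250
Through Q3 2030: 6,654 ← exceeds threshold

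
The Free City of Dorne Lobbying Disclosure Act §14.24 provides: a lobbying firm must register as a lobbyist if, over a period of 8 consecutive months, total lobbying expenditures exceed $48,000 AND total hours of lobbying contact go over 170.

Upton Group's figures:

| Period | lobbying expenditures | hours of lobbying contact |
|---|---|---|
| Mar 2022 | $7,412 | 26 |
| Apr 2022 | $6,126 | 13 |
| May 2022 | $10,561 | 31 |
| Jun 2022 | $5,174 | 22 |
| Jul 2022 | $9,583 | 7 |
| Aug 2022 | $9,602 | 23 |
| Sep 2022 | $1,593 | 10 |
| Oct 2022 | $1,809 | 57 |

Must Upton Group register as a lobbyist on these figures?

Total lobbying expenditures: $7,412 + $6,126 + $10,561 + $5,174 + $9,583 + $9,602 + $1,593 + $1,809 = $51,860 (> $48,000).
Total hours of lobbying contact: 26 + 13 + 31 + 22 + 7 + 23 + 10 + 57 = 189 (> 170).
The test is 'and': both thresholds are exceeded.

Yes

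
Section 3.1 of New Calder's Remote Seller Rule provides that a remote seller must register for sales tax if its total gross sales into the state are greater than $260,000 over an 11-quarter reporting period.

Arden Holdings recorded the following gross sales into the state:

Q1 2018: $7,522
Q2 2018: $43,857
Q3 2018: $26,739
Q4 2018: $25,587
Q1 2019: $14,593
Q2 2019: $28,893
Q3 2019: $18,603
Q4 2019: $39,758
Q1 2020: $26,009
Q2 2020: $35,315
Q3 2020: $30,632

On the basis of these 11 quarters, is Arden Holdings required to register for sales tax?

Total gross sales into the state: $7,522 + $43,857 + $26,739 + $25,587 + $14,593 + $28,893 + $18,603 + $39,758 + $26,009 + $35,315 + $30,632 = $297,508.
$297,508 > $260,000, so the threshold is exceeded.

Yes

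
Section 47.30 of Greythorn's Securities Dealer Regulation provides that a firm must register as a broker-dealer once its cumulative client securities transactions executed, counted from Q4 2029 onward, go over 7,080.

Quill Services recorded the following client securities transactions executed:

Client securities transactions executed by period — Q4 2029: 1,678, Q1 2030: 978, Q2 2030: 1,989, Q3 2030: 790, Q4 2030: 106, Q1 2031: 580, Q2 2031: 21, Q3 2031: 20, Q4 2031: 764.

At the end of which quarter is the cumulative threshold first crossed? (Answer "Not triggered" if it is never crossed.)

Through Q4 2029: 1,678
Through Q1 2030: 2,656
Through Q2 2030: 4,645
Through Q3 2030: 5,435
Through Q4 2030: 5,541
Through Q1 2031: 6,121
Through Q2 2031: 6,142
Through Q3 2031: 6,162
Through Q4 2031: 6,926
Final cumulative total 6,926 ≤ 7,080; the threshold is never exceeded.

Not triggered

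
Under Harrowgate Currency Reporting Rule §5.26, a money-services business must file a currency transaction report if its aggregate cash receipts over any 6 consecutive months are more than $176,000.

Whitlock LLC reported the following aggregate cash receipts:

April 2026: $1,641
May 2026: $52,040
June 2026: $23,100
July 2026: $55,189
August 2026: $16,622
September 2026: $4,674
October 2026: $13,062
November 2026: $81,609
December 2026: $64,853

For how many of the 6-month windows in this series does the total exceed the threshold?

April 2026–September 2026: $1,641 + $52,040 + $23,100 + $55,189 + $16,622 + $4,674 = $153,266 (under)
May 2026–October 2026: $52,040 + $23,100 + $55,189 + $16,622 + $4,674 + $13,062 = $164,687 (under)
June 2026–November 2026: $23,100 + $55,189 + $16,622 + $4,674 + $13,062 + $81,609 = $194,256 (over)
July 2026–December 2026: $55,189 + $16,622 + $4,674 + $13,062 + $81,609 + $64,853 = $236,009 (over)
2 windows exceed the threshold.

2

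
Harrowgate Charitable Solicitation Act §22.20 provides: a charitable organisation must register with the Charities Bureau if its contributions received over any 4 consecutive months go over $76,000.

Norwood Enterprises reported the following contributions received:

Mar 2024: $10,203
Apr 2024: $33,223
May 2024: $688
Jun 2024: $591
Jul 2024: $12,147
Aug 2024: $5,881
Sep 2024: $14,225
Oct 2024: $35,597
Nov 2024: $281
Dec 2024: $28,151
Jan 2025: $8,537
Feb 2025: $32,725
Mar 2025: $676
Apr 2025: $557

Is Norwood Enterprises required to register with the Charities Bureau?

Yes

Mar 2024–Jun 2024: $10,203 + $33,223 + $688 + $591 = $44,705 (under)
Apr 2024–Jul 2024: $33,223 + $688 + $591 + $12,147 = $46,649 (under)
May 2024–Aug 2024: $688 + $591 + $12,147 + $5,881 = $19,307 (under)
Jun 2024–Sep 2024: $591 + $12,147 + $5,881 + $14,225 = $32,844 (under)
Jul 2024–Oct 2024: $12,147 + $5,881 + $14,225 + $35,597 = $67,850 (under)
Aug 2024–Nov 2024: $5,881 + $14,225 + $35,597 + $281 = $55,984 (under)
Sep 2024–Dec 2024: $14,225 + $35,597 + $281 + $28,151 = $78,254 (over)
Oct 2024–Jan 2025: $35,597 + $281 + $28,151 + $8,537 = $72,566 (under)
Nov 2024–Feb 2025: $281 + $28,151 + $8,537 + $32,725 = $69,694 (under)
Dec 2024–Mar 2025: $28,151 + $8,537 + $32,725 + $676 = $70,089 (under)
Jan 2025–Apr 2025: $8,537 + $32,725 + $676 + $557 = $42,495 (under)
At least one window exceeds $76,000.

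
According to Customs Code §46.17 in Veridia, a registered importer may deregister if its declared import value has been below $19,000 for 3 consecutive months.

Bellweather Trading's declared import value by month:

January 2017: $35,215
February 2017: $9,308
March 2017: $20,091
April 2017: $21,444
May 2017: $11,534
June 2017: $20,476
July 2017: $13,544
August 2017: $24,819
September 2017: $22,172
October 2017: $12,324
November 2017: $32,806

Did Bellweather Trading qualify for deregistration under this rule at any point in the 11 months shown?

No

Months below $19,000: February 2017, May 2017, July 2017, October 2017.
Longest run of consecutive months below the threshold: 1.
1 < 3, so Bellweather Trading never became eligible.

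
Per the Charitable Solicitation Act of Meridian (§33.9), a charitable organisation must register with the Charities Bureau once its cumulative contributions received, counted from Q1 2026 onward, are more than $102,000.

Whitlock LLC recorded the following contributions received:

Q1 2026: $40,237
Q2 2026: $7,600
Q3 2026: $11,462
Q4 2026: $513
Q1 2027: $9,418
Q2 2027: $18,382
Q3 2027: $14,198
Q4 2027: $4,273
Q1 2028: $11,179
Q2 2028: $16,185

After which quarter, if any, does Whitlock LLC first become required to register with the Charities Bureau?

Through Q1 2026: $40,237
Through Q2 2026: $47,837
Through Q3 2026: $59,299
Through Q4 2026: $59,812
Through Q1 2027: $69,230
Through Q2 2027: $87,612
Through Q3 2027: $101,810
Through Q4 2027: $106,083 ← exceeds threshold

Q4 2027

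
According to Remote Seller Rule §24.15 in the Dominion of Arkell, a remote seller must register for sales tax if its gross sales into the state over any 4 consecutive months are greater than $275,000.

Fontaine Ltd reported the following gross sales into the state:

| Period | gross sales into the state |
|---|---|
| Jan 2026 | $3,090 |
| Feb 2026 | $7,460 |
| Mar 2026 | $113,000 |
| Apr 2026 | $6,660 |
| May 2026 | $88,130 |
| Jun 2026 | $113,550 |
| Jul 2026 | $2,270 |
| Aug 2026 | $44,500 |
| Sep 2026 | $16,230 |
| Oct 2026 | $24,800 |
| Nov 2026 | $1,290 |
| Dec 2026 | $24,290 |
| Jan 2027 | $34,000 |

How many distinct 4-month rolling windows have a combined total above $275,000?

Jan 2026–Apr 2026: $3,090 + $7,460 + $113,000 + $6,660 = $130,210 (under)
Feb 2026–May 2026: $7,460 + $113,000 + $6,660 + $88,130 = $215,250 (under)
Mar 2026–Jun 2026: $113,000 + $6,660 + $88,130 + $113,550 = $321,340 (over)
Apr 2026–Jul 2026: $6,660 + $88,130 + $113,550 + $2,270 = $210,610 (under)
May 2026–Aug 2026: $88,130 + $113,550 + $2,270 + $44,500 = $248,450 (under)
Jun 2026–Sep 2026: $113,550 + $2,270 + $44,500 + $16,230 = $176,550 (under)
Jul 2026–Oct 2026: $2,270 + $44,500 + $16,230 + $24,800 = $87,800 (under)
Aug 2026–Nov 2026: $44,500 + $16,230 + $24,800 + $1,290 = $86,820 (under)
Sep 2026–Dec 2026: $16,230 + $24,800 + $1,290 + $24,290 = $66,610 (under)
Oct 2026–Jan 2027: $24,800 + $1,290 + $24,290 + $34,000 = $84,380 (under)
1 window exceeds the threshold.

1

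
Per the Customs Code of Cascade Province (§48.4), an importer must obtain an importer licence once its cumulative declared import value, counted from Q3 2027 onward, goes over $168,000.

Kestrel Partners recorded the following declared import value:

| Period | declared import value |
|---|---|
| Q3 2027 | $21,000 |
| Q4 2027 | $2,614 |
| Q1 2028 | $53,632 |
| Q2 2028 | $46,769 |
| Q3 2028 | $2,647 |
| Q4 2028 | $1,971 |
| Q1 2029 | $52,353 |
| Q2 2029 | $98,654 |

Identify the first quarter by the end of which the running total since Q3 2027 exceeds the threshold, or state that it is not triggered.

Q1 2029

Through Q3 2027: $21,000
Through Q4 2027: $23,614
Through Q1 2028: $77,246
Through Q2 2028: $124,015
Through Q3 2028: $126,662
Through Q4 2028: $128,633
Through Q1 2029: $180,986 ← exceeds threshold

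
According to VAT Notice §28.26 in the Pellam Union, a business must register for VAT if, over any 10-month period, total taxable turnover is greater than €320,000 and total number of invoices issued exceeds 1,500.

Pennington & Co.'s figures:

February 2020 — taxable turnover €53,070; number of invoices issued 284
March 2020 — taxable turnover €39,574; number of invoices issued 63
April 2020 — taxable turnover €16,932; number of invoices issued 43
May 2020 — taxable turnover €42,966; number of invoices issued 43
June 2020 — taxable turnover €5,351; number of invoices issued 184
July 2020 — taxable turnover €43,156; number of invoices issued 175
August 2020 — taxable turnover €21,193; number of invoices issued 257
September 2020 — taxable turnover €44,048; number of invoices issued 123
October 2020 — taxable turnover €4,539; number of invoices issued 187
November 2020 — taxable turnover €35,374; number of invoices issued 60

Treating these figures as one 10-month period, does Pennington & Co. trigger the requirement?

No

Total taxable turnover: €53,070 + €39,574 + €16,932 + €42,966 + €5,351 + €43,156 + €21,193 + €44,048 + €4,539 + €35,374 = €306,203 (≤ €320,000).
Total number of invoices issued: 284 + 63 + 43 + 43 + 184 + 175 + 257 + 123 + 187 + 60 = 1,419 (≤ 1,500).
The test is 'and': the rule requires both, and at least one is not exceeded.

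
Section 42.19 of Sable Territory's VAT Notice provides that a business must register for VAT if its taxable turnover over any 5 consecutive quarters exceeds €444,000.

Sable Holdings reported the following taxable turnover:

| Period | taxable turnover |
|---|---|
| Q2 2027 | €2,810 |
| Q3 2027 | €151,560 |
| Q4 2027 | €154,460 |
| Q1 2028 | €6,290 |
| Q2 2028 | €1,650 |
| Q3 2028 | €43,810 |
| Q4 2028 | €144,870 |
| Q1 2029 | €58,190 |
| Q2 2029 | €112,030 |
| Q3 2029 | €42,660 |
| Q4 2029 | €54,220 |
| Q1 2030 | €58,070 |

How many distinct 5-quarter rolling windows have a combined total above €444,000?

0

Q2 2027–Q2 2028: €2,810 + €151,560 + €154,460 + €6,290 + €1,650 = €316,770 (under)
Q3 2027–Q3 2028: €151,560 + €154,460 + €6,290 + €1,650 + €43,810 = €357,770 (under)
Q4 2027–Q4 2028: €154,460 + €6,290 + €1,650 + €43,810 + €144,870 = €351,080 (under)
Q1 2028–Q1 2029: €6,290 + €1,650 + €43,810 + €144,870 + €58,190 = €254,810 (under)
Q2 2028–Q2 2029: €1,650 + €43,810 + €144,870 + €58,190 + €112,030 = €360,550 (under)
Q3 2028–Q3 2029: €43,810 + €144,870 + €58,190 + €112,030 + €42,660 = €401,560 (under)
Q4 2028–Q4 2029: €144,870 + €58,190 + €112,030 + €42,660 + €54,220 = €411,970 (under)
Q1 2029–Q1 2030: €58,190 + €112,030 + €42,660 + €54,220 + €58,070 = €325,170 (under)
0 windows exceed the threshold.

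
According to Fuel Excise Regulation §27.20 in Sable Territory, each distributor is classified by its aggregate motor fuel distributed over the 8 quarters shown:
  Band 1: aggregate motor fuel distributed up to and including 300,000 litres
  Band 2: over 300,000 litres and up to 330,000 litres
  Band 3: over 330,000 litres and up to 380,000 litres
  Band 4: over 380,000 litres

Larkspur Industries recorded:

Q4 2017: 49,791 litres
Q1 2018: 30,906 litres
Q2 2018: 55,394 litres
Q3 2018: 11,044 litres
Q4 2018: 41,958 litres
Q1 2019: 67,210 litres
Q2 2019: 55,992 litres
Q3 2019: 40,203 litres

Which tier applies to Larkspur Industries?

Aggregate motor fuel distributed: 49,791 litres + 30,906 litres + 55,394 litres + 11,044 litres + 41,958 litres + 67,210 litres + 55,992 litres + 40,203 litres = 352,498 litres.
330,000 litres < 352,498 litres ≤ 380,000 litres, so Band 3 applies.

Band 3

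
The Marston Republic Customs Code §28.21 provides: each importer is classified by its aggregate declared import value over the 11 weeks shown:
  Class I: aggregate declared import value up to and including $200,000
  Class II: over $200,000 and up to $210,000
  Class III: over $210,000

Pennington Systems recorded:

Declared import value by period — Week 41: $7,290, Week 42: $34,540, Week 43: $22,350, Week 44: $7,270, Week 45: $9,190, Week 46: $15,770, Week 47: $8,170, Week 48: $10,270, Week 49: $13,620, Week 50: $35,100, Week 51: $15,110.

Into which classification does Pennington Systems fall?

Aggregate declared import value: $7,290 + $34,540 + $22,350 + $7,270 + $9,190 + $15,770 + $8,170 + $10,270 + $13,620 + $35,100 + $15,110 = $178,680.
$178,680 ≤ $200,000, so Class I applies.

Class I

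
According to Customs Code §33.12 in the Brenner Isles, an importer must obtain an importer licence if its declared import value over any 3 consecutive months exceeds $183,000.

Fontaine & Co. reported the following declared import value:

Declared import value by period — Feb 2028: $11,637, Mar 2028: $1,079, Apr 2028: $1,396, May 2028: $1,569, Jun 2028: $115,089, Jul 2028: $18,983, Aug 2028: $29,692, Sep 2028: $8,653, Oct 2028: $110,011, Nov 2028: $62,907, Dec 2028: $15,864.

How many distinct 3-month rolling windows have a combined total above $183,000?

Feb 2028–Apr 2028: $11,637 + $1,079 + $1,396 = $14,112 (under)
Mar 2028–May 2028: $1,079 + $1,396 + $1,569 = $4,044 (under)
Apr 2028–Jun 2028: $1,396 + $1,569 + $115,089 = $118,054 (under)
May 2028–Jul 2028: $1,569 + $115,089 + $18,983 = $135,641 (under)
Jun 2028–Aug 2028: $115,089 + $18,983 + $29,692 = $163,764 (under)
Jul 2028–Sep 2028: $18,983 + $29,692 + $8,653 = $57,328 (under)
Aug 2028–Oct 2028: $29,692 + $8,653 + $110,011 = $148,356 (under)
Sep 2028–Nov 2028: $8,653 + $110,011 + $62,907 = $181,571 (under)
Oct 2028–Dec 2028: $110,011 + $62,907 + $15,864 = $188,782 (over)
1 window exceeds the threshold.

1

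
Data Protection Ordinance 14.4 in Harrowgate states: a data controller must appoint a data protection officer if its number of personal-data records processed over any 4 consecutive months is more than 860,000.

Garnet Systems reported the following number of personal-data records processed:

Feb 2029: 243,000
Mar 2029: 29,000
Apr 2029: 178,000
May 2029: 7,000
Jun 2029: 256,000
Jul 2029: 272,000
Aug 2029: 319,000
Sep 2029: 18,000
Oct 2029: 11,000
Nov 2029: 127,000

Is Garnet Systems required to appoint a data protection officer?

Yes

Feb 2029–May 2029: 243,000 + 29,000 + 178,000 + 7,000 = 457,000 (under)
Mar 2029–Jun 2029: 29,000 + 178,000 + 7,000 + 256,000 = 470,000 (under)
Apr 2029–Jul 2029: 178,000 + 7,000 + 256,000 + 272,000 = 713,000 (under)
May 2029–Aug 2029: 7,000 + 256,000 + 272,000 + 319,000 = 854,000 (under)
Jun 2029–Sep 2029: 256,000 + 272,000 + 319,000 + 18,000 = 865,000 (over)
Jul 2029–Oct 2029: 272,000 + 319,000 + 18,000 + 11,000 = 620,000 (under)
Aug 2029–Nov 2029: 319,000 + 18,000 + 11,000 + 127,000 = 475,000 (under)
At least one window exceeds 860,000.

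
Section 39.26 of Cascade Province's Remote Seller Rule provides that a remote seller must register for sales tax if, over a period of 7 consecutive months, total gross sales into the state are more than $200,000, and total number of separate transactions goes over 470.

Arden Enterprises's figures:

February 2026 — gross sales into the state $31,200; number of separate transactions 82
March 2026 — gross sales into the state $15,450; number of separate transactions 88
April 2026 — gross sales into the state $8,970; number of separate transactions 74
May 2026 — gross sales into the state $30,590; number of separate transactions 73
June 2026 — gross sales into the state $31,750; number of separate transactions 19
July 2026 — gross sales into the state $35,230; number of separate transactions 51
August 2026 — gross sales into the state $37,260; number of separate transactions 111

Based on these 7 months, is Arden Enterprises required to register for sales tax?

No

Total gross sales into the state: $31,200 + $15,450 + $8,970 + $30,590 + $31,750 + $35,230 + $37,260 = $190,450 (≤ $200,000).
Total number of separate transactions: 82 + 88 + 74 + 73 + 19 + 51 + 111 = 498 (> 470).
The test is 'and': the rule requires both, and at least one is not exceeded.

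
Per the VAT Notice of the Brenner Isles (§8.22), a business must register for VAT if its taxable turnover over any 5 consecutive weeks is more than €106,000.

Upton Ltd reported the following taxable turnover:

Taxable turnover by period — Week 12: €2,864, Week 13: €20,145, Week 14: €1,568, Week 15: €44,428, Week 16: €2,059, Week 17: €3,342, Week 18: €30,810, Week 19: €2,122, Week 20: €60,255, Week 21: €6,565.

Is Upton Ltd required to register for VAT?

No

Week 12–Week 16: €2,864 + €20,145 + €1,568 + €44,428 + €2,059 = €71,064 (under)
Week 13–Week 17: €20,145 + €1,568 + €44,428 + €2,059 + €3,342 = €71,542 (under)
Week 14–Week 18: €1,568 + €44,428 + €2,059 + €3,342 + €30,810 = €82,207 (under)
Week 15–Week 19: €44,428 + €2,059 + €3,342 + €30,810 + €2,122 = €82,761 (under)
Week 16–Week 20: €2,059 + €3,342 + €30,810 + €2,122 + €60,255 = €98,588 (under)
Week 17–Week 21: €3,342 + €30,810 + €2,122 + €60,255 + €6,565 = €103,094 (under)
No window exceeds €106,000.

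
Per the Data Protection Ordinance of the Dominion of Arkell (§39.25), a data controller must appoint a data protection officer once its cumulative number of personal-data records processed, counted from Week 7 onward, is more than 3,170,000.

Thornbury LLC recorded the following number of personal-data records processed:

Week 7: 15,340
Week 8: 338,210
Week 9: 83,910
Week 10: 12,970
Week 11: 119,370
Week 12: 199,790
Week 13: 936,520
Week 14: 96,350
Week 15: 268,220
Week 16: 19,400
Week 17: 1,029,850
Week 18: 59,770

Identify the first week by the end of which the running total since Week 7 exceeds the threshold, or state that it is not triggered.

Week 18

Through Week 7: 15,340
Through Week 8: 353,550
Through Week 9: 437,460
Through Week 10: 450,430
Through Week 11: 569,800
Through Week 12: 769,590
Through Week 13: 1,706,110
Through Week 14: 1,802,460
Through Week 15: 2,070,680
Through Week 16: 2,090,080
Through Week 17: 3,119,930
Through Week 18: 3,179,700 ← exceeds threshold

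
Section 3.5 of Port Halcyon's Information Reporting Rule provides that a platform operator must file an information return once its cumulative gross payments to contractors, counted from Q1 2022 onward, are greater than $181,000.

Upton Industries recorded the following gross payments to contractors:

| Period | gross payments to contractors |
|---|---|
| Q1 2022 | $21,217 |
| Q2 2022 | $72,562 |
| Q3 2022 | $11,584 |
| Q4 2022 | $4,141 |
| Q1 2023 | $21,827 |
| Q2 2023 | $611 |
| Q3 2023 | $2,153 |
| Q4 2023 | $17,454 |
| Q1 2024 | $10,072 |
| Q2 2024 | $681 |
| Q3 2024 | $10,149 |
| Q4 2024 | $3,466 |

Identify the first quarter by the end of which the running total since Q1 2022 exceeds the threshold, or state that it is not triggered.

Not triggered

Through Q1 2022: $21,217
Through Q2 2022: $93,779
Through Q3 2022: $105,363
Through Q4 2022: $109,504
Through Q1 2023: $131,331
Through Q2 2023: $131,942
Through Q3 2023: $134,095
Through Q4 2023: $151,549
Through Q1 2024: $161,621
Through Q2 2024: $162,302
Through Q3 2024: $172,451
Through Q4 2024: $175,917
Final cumulative total $175,917 ≤ $181,000; the threshold is never exceeded.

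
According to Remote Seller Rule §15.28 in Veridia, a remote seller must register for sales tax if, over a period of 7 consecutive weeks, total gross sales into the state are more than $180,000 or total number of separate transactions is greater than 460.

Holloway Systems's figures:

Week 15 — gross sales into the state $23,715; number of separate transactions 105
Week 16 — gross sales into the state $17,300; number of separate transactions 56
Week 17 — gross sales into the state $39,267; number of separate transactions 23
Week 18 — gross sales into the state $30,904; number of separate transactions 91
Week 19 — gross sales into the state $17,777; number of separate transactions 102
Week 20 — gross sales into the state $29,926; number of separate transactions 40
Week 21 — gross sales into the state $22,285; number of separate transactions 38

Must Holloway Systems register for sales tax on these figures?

Yes

Total gross sales into the state: $23,715 + $17,300 + $39,267 + $30,904 + $17,777 + $29,926 + $22,285 = $181,174 (> $180,000).
Total number of separate transactions: 105 + 56 + 23 + 91 + 102 + 40 + 38 = 455 (≤ 460).
The test is 'or': at least one threshold is exceeded.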